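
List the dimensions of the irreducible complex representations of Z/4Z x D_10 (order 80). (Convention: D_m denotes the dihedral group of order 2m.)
Dimensions: 1, 1, 1, 1, 1, 1, 1, 1, 1, 1, 1, 1, 1, 1, 1, 1, 2, 2, 2, 2, 2, 2, 2, 2, 2, 2, 2, 2, 2, 2, 2, 2

Reasoning: There are 32 irreducibles (= number of conjugacy classes). Their dimensions d_i satisfy sum d_i^2 = |G| = 80: 1 + 1 + 1 + 1 + 1 + 1 + 1 + 1 + 1 + 1 + 1 + 1 + 1 + 1 + 1 + 1 + 4 + 4 + 4 + 4 + 4 + 4 + 4 + 4 + 4 + 4 + 4 + 4 + 4 + 4 + 4 + 4 = 80. (For the product with Z/4Z: each of the 4 1-dim characters of Z/4Z tensors with each irrep of D_10, giving 4 copies of each D_10-dimension.)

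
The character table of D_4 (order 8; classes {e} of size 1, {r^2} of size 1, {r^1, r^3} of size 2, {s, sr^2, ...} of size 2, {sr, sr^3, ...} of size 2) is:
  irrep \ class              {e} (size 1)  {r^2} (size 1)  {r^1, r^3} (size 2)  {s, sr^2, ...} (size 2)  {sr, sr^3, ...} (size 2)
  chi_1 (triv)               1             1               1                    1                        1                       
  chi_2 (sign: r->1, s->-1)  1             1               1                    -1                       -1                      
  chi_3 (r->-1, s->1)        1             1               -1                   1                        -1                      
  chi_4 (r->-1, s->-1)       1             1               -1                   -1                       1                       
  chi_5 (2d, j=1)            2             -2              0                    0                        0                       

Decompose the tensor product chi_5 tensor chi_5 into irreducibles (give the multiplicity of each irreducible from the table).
chi_5 tensor chi_5 = chi_1 + chi_2 + chi_3 + chi_4 (all other irreducibles have multiplicity 0).

Justification: The character of a tensor product is the pointwise product (chi_5 * chi_5)(C) = chi_5(C) * chi_5(C):
  {e}: (2)*(2), {r^2}: (-2)*(-2), {r^1, r^3}: (0)*(0), {s, sr^2, ...}: (0)*(0), {sr, sr^3, ...}: (0)*(0)
so (chi_5 * chi_5) takes values
  {e} -> 4, {r^2} -> 4, {r^1, r^3} -> 0, {s, sr^2, ...} -> 0, {sr, sr^3, ...} -> 0.
Now take the inner product of this character with each irreducible chi from the table, <chi_5*chi_5, chi> = (1/8) sum_C |C| (chi_5*chi_5)(C) conj(chi(C)):
  <chi_5*chi_5, chi_1> = (1/8)[1*(4)*conj(1) + 1*(4)*conj(1) + 2*(0)*conj(1) + 2*(0)*conj(1) + 2*(0)*conj(1)]
      = (1/8)[(4) + (4) + (0) + (0) + (0)] = 8/8 = 1
  <chi_5*chi_5, chi_2> = (1/8)[1*(4)*conj(1) + 1*(4)*conj(1) + 2*(0)*conj(1) + 2*(0)*conj(-1) + 2*(0)*conj(-1)]
      = (1/8)[(4) + (4) + (0) + (0) + (0)] = 8/8 = 1
  <chi_5*chi_5, chi_3> = (1/8)[1*(4)*conj(1) + 1*(4)*conj(1) + 2*(0)*conj(-1) + 2*(0)*conj(1) + 2*(0)*conj(-1)]
      = (1/8)[(4) + (4) + (0) + (0) + (0)] = 8/8 = 1
  <chi_5*chi_5, chi_4> = (1/8)[1*(4)*conj(1) + 1*(4)*conj(1) + 2*(0)*conj(-1) + 2*(0)*conj(-1) + 2*(0)*conj(1)]
      = (1/8)[(4) + (4) + (0) + (0) + (0)] = 8/8 = 1
  <chi_5*chi_5, chi_5> = (1/8)[1*(4)*conj(2) + 1*(4)*conj(-2) + 2*(0)*conj(0) + 2*(0)*conj(0) + 2*(0)*conj(0)]
      = (1/8)[(8) + (-8) + (0) + (0) + (0)] = 0/8 = 0
Hence the multiplicities are chi_1: 1, chi_2: 1, chi_3: 1, chi_4: 1. Dimension check: dim(chi_5)*dim(chi_5) = 2*2 = 4 and sum (mult * dim) = 1*1 + 1*1 + 1*1 + 1*1 = 4.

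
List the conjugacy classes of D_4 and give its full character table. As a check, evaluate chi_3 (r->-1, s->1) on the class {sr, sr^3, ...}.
Conjugacy classes: {e} of size 1, {r^2} of size 1, {r^1, r^3} of size 2, {s, sr^2, ...} of size 2, {sr, sr^3, ...} of size 2.
Character table:
  irrep \ class              {e} (size 1)  {r^2} (size 1)  {r^1, r^3} (size 2)  {s, sr^2, ...} (size 2)  {sr, sr^3, ...} (size 2)
  chi_1 (triv)               1             1               1                    1                        1                       
  chi_2 (sign: r->1, s->-1)  1             1               1                    -1                       -1                      
  chi_3 (r->-1, s->1)        1             1               -1                   1                        -1                      
  chi_4 (r->-1, s->-1)       1             1               -1                   -1                       1                       
  chi_5 (2d, j=1)            2             -2              0                    0                        0                       

Spot check: chi_3 (r->-1, s->1) on {sr, sr^3, ...} = -1.

Solution. D_4 has order 2*4 = 8 with 5 conjugacy classes, hence 5 irreducibles. Sum of squared dims 1 + 1 + 1 + 1 + 4 = 8 = |G|. Linear characters come from the abelianisation; the 2-dimensional irreps have character r^k -> 2*cos(2*pi*j*k/4), reflections -> 0.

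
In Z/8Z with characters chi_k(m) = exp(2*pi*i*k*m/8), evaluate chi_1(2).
chi_1(2) = zeta_8^2 = I

Justification: chi_1(2) = zeta_8^(1*2) = zeta_8^2. Since zeta_8^8 = 1, this equals zeta_8^2 = exp(2*pi*i*2/8) = I.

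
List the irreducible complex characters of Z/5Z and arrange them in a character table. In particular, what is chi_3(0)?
Character table of Z/5Z (irreps indexed chi_0,...,chi_4 with chi_k(m) = zeta_5^(k*m), zeta_5 = exp(2*pi*i/5)):
  irrep \ class  {0} (size 1)  {1} (size 1)    {2} (size 1)    {3} (size 1)    {4} (size 1)  
  chi_0          1             1               1               1               1             
  chi_1          1             exp(2*I*pi/5)   exp(4*I*pi/5)   exp(-4*I*pi/5)  exp(-2*I*pi/5)
  chi_2          1             exp(4*I*pi/5)   exp(-2*I*pi/5)  exp(2*I*pi/5)   exp(-4*I*pi/5)
  chi_3          1             exp(-4*I*pi/5)  exp(2*I*pi/5)   exp(-2*I*pi/5)  exp(4*I*pi/5) 
  chi_4          1             exp(-2*I*pi/5)  exp(-4*I*pi/5)  exp(4*I*pi/5)   exp(2*I*pi/5) 

Spot check: chi_3(0) = zeta_5^(3*0) = zeta_5^0 = 1.

Reasoning: Z/5Z is abelian, so all 5 irreducible complex representations are 1-dimensional. They are given by chi_k(m) = zeta_5^(k*m) for k = 0,...,4. Row orthogonality: sum_m chi_k(m) conj(chi_l(m)) = 5 * [k = l].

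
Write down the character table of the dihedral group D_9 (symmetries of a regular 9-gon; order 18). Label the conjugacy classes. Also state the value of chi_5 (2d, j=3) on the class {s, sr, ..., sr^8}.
Conjugacy classes: {e} of size 1, {r^1, r^8} of size 2, {r^2, r^7} of size 2, {r^3, r^6} of size 2, {r^4, r^5} of size 2, {s, sr, ..., sr^8} of size 9.
Character table:
  irrep \ class              {e} (size 1)  {r^1, r^8} (size 2)  {r^2, r^7} (size 2)  {r^3, r^6} (size 2)  {r^4, r^5} (size 2)  {s, sr, ..., sr^8} (size 9)
  chi_1 (triv)               1             1                    1                    1                    1                    1                          
  chi_2 (sign: r->1, s->-1)  1             1                    1                    1                    1                    -1                         
  chi_3 (2d, j=1)            2             2*cos(2*pi/9)        2*cos(4*pi/9)        -1                   -2*cos(pi/9)         0                          
  chi_4 (2d, j=2)            2             2*cos(4*pi/9)        -2*cos(pi/9)         -1                   2*cos(2*pi/9)        0                          
  chi_5 (2d, j=3)            2             -1                   -1                   2                    -1                   0                          
  chi_6 (2d, j=4)            2             -2*cos(pi/9)         2*cos(2*pi/9)        -1                   2*cos(4*pi/9)        0                          

Spot check: chi_5 (2d, j=3) on {s, sr, ..., sr^8} = 0.

Working: D_9 has order 2*9 = 18 with 6 conjugacy classes, hence 6 irreducibles. Sum of squared dims 1 + 1 + 4 + 4 + 4 + 4 = 18 = |G|. Linear characters come from the abelianisation; the 2-dimensional irreps have character r^k -> 2*cos(2*pi*j*k/9), reflections -> 0.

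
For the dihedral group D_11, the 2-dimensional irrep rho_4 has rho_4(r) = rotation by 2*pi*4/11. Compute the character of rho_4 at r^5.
chi_{rho_4}(r^5) = 2*cos(2*pi*4*5/11) = 2*cos(4*pi/11)

Solution. rho_4(r^5) is rotation by angle 2*pi*4*5/11, whose trace is 2*cos(2*pi*4*5/11) = 2*cos(4*pi/11).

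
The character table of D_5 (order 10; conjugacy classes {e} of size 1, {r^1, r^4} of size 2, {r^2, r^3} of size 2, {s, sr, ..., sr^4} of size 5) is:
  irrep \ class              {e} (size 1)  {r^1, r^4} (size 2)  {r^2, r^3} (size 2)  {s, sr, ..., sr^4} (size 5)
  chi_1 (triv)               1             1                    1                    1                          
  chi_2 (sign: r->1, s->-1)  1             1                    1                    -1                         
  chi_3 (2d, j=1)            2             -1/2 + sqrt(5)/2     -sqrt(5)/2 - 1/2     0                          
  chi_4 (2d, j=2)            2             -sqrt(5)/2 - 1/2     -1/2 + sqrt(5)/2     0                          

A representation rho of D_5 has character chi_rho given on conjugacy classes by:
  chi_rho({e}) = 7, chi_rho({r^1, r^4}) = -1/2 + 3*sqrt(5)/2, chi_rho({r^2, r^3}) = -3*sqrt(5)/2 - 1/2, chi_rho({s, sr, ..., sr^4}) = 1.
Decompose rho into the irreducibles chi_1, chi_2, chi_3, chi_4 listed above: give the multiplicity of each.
Multiplicities: chi_1: 1, chi_2: 0, chi_3: 3, chi_4: 0.

Argument: Use <chi_rho, chi> = (1/|G|) sum_C |C| * chi_rho(C) * conj(chi(C)) with |G| = 10 for each irreducible chi in the table:
  <chi_rho, chi_1> = (1/10)[1*(7)*conj(1) + 2*(-1/2 + 3*sqrt(5)/2)*conj(1) + 2*(-3*sqrt(5)/2 - 1/2)*conj(1) + 5*(1)*conj(1)]
      = (1/10)[(7) + (-1 + 3*sqrt(5)) + (-3*sqrt(5) - 1) + (5)] = 10/10 = 1
  <chi_rho, chi_2> = (1/10)[1*(7)*conj(1) + 2*(-1/2 + 3*sqrt(5)/2)*conj(1) + 2*(-3*sqrt(5)/2 - 1/2)*conj(1) + 5*(1)*conj(-1)]
      = (1/10)[(7) + (-1 + 3*sqrt(5)) + (-3*sqrt(5) - 1) + (-5)] = 0/10 = 0
  <chi_rho, chi_3> = (1/10)[1*(7)*conj(2) + 2*(-1/2 + 3*sqrt(5)/2)*conj(-1/2 + sqrt(5)/2) + 2*(-3*sqrt(5)/2 - 1/2)*conj(-sqrt(5)/2 - 1/2) + 5*(1)*conj(0)]
      = (1/10)[(14) + (8 - 2*sqrt(5)) + (2*sqrt(5) + 8) + (0)] = 30/10 = 3
  <chi_rho, chi_4> = (1/10)[1*(7)*conj(2) + 2*(-1/2 + 3*sqrt(5)/2)*conj(-sqrt(5)/2 - 1/2) + 2*(-3*sqrt(5)/2 - 1/2)*conj(-1/2 + sqrt(5)/2) + 5*(1)*conj(0)]
      = (1/10)[(14) + (-7 - sqrt(5)) + (-7 + sqrt(5)) + (0)] = 0/10 = 0
Dimension check: dim(rho) = sum (mult * dim) = 1*1 + 0*1 + 3*2 + 0*2 = 7 = chi_rho(e) = 7.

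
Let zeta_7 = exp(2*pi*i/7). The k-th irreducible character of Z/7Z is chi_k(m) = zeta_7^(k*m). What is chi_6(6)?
chi_6(6) = zeta_7^36 = exp(2*I*pi/7)

Explanation: chi_6(6) = zeta_7^(6*6) = zeta_7^36. Since zeta_7^7 = 1, this equals zeta_7^1 = exp(2*pi*i*1/7) = exp(2*I*pi/7).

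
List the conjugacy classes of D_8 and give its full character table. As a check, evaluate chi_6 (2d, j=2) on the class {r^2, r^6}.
Conjugacy classes: {e} of size 1, {r^4} of size 1, {r^1, r^7} of size 2, {r^2, r^6} of size 2, {r^3, r^5} of size 2, {s, sr^2, ...} of size 4, {sr, sr^3, ...} of size 4.
Character table:
  irrep \ class              {e} (size 1)  {r^4} (size 1)  {r^1, r^7} (size 2)  {r^2, r^6} (size 2)  {r^3, r^5} (size 2)  {s, sr^2, ...} (size 4)  {sr, sr^3, ...} (size 4)
  chi_1 (triv)               1             1               1                    1                    1                    1                        1                       
  chi_2 (sign: r->1, s->-1)  1             1               1                    1                    1                    -1                       -1                      
  chi_3 (r->-1, s->1)        1             1               -1                   1                    -1                   1                        -1                      
  chi_4 (r->-1, s->-1)       1             1               -1                   1                    -1                   -1                       1                       
  chi_5 (2d, j=1)            2             -2              sqrt(2)              0                    -sqrt(2)             0                        0                       
  chi_6 (2d, j=2)            2             2               0                    -2                   0                    0                        0                       
  chi_7 (2d, j=3)            2             -2              -sqrt(2)             0                    sqrt(2)              0                        0                       

Spot check: chi_6 (2d, j=2) on {r^2, r^6} = -2.

Derivation: D_8 has order 2*8 = 16 with 7 conjugacy classes, hence 7 irreducibles. Sum of squared dims 1 + 1 + 1 + 1 + 4 + 4 + 4 = 16 = |G|. Linear characters come from the abelianisation; the 2-dimensional irreps have character r^k -> 2*cos(2*pi*j*k/8), reflections -> 0.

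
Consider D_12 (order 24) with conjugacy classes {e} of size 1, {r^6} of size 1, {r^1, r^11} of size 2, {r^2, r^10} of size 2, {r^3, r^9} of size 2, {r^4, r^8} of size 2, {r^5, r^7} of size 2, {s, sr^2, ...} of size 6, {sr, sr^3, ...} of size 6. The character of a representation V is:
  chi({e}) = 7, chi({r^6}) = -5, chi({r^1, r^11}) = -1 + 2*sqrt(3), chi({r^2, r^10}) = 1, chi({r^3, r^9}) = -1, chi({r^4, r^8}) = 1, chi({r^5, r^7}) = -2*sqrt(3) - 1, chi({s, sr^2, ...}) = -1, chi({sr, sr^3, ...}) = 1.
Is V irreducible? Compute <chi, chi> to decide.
Not irreducible (reducible): <chi, chi> = 6 > 1.

Solution. <chi, chi> = (1/|G|) sum_C |C| * |chi(C)|^2 = (1/24)[1*|7|^2 + 1*|-5|^2 + 2*|-1 + 2*sqrt(3)|^2 + 2*|1|^2 + 2*|-1|^2 + 2*|1|^2 + 2*|-2*sqrt(3) - 1|^2 + 6*|-1|^2 + 6*|1|^2]
  = (1/24)[(49) + (25) + (26 - 8*sqrt(3)) + (2) + (2) + (2) + (8*sqrt(3) + 26) + (6) + (6)] = 144/24 = 6.
A character is irreducible iff <chi, chi> = 1, so this representation is reducible.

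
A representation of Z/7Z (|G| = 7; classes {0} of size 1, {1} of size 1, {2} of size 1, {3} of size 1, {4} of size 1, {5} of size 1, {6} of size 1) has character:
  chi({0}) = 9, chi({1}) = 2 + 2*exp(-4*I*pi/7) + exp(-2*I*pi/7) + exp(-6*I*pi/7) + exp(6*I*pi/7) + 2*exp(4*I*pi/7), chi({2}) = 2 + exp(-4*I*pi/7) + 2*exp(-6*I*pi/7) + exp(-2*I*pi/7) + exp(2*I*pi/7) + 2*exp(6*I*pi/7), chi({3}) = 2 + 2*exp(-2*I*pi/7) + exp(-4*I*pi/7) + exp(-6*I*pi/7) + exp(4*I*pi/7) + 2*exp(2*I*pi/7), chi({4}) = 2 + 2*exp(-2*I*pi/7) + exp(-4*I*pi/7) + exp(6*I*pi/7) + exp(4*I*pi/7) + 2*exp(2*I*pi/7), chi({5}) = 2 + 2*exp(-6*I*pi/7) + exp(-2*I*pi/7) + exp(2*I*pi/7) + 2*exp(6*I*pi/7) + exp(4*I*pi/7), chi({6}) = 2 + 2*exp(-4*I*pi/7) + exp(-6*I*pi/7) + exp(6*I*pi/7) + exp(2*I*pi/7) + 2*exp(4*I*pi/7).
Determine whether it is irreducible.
Not irreducible (reducible): <chi, chi> = 15 > 1.

Why: <chi, chi> = (1/|G|) sum_C |C| * |chi(C)|^2 = (1/7)[1*|9|^2 + 1*|2 + 2*exp(-4*I*pi/7) + exp(-2*I*pi/7) + exp(-6*I*pi/7) + exp(6*I*pi/7) + 2*exp(4*I*pi/7)|^2 + 1*|2 + exp(-4*I*pi/7) + 2*exp(-6*I*pi/7) + exp(-2*I*pi/7) + exp(2*I*pi/7) + 2*exp(6*I*pi/7)|^2 + 1*|2 + 2*exp(-2*I*pi/7) + exp(-4*I*pi/7) + exp(-6*I*pi/7) + exp(4*I*pi/7) + 2*exp(2*I*pi/7)|^2 + 1*|2 + 2*exp(-2*I*pi/7) + exp(-4*I*pi/7) + exp(6*I*pi/7) + exp(4*I*pi/7) + 2*exp(2*I*pi/7)|^2 + 1*|2 + 2*exp(-6*I*pi/7) + exp(-2*I*pi/7) + exp(2*I*pi/7) + 2*exp(6*I*pi/7) + exp(4*I*pi/7)|^2 + 1*|2 + 2*exp(-4*I*pi/7) + exp(-6*I*pi/7) + exp(6*I*pi/7) + exp(2*I*pi/7) + 2*exp(4*I*pi/7)|^2]
  = (1/7)[(81) + (15 + 13*exp(-4*I*pi/7) + 9*exp(-2*I*pi/7) + 11*exp(-6*I*pi/7) + 11*exp(6*I*pi/7) + 9*exp(2*I*pi/7) + 13*exp(4*I*pi/7)) + (15 + 9*exp(-4*I*pi/7) + 11*exp(-2*I*pi/7) + 13*exp(-6*I*pi/7) + 13*exp(6*I*pi/7) + 11*exp(2*I*pi/7) + 9*exp(4*I*pi/7)) + (15 + 11*exp(-4*I*pi/7) + 13*exp(-2*I*pi/7) + 9*exp(-6*I*pi/7) + 9*exp(6*I*pi/7) + 13*exp(2*I*pi/7) + 11*exp(4*I*pi/7)) + (15 + 11*exp(-4*I*pi/7) + 13*exp(-2*I*pi/7) + 9*exp(-6*I*pi/7) + 9*exp(6*I*pi/7) + 13*exp(2*I*pi/7) + 11*exp(4*I*pi/7)) + (15 + 9*exp(-4*I*pi/7) + 11*exp(-2*I*pi/7) + 13*exp(-6*I*pi/7) + 13*exp(6*I*pi/7) + 11*exp(2*I*pi/7) + 9*exp(4*I*pi/7)) + (15 + 13*exp(-4*I*pi/7) + 9*exp(-2*I*pi/7) + 11*exp(-6*I*pi/7) + 11*exp(6*I*pi/7) + 9*exp(2*I*pi/7) + 13*exp(4*I*pi/7))] = 105/7 = 15.
(Exp terms are combined using exp(i*s)*conj(exp(i*t)) = exp(i*(s-t)), and sums of them are collapsed using the identity that for every m > 1 the m distinct m-th roots of unity sum to 0, e.g. 1 + exp(2*I*pi/3) + exp(-2*I*pi/3) = 0.)
A character is irreducible iff <chi, chi> = 1, so this representation is reducible.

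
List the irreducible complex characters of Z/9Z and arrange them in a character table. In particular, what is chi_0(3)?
Character table of Z/9Z (irreps indexed chi_0,...,chi_8 with chi_k(m) = zeta_9^(k*m), zeta_9 = exp(2*pi*i/9)):
  irrep \ class  {0} (size 1)  {1} (size 1)    {2} (size 1)    {3} (size 1)    {4} (size 1)    {5} (size 1)    {6} (size 1)    {7} (size 1)    {8} (size 1)  
  chi_0          1             1               1               1               1               1               1               1               1             
  chi_1          1             exp(2*I*pi/9)   exp(4*I*pi/9)   exp(2*I*pi/3)   exp(8*I*pi/9)   exp(-8*I*pi/9)  exp(-2*I*pi/3)  exp(-4*I*pi/9)  exp(-2*I*pi/9)
  chi_2          1             exp(4*I*pi/9)   exp(8*I*pi/9)   exp(-2*I*pi/3)  exp(-2*I*pi/9)  exp(2*I*pi/9)   exp(2*I*pi/3)   exp(-8*I*pi/9)  exp(-4*I*pi/9)
  chi_3          1             exp(2*I*pi/3)   exp(-2*I*pi/3)  1               exp(2*I*pi/3)   exp(-2*I*pi/3)  1               exp(2*I*pi/3)   exp(-2*I*pi/3)
  chi_4          1             exp(8*I*pi/9)   exp(-2*I*pi/9)  exp(2*I*pi/3)   exp(-4*I*pi/9)  exp(4*I*pi/9)   exp(-2*I*pi/3)  exp(2*I*pi/9)   exp(-8*I*pi/9)
  chi_5          1             exp(-8*I*pi/9)  exp(2*I*pi/9)   exp(-2*I*pi/3)  exp(4*I*pi/9)   exp(-4*I*pi/9)  exp(2*I*pi/3)   exp(-2*I*pi/9)  exp(8*I*pi/9) 
  chi_6          1             exp(-2*I*pi/3)  exp(2*I*pi/3)   1               exp(-2*I*pi/3)  exp(2*I*pi/3)   1               exp(-2*I*pi/3)  exp(2*I*pi/3) 
  chi_7          1             exp(-4*I*pi/9)  exp(-8*I*pi/9)  exp(2*I*pi/3)   exp(2*I*pi/9)   exp(-2*I*pi/9)  exp(-2*I*pi/3)  exp(8*I*pi/9)   exp(4*I*pi/9) 
  chi_8          1             exp(-2*I*pi/9)  exp(-4*I*pi/9)  exp(-2*I*pi/3)  exp(-8*I*pi/9)  exp(8*I*pi/9)   exp(2*I*pi/3)   exp(4*I*pi/9)   exp(2*I*pi/9) 

Spot check: chi_0(3) = zeta_9^(0*3) = zeta_9^0 = 1.

Solution. Z/9Z is abelian, so all 9 irreducible complex representations are 1-dimensional. They are given by chi_k(m) = zeta_9^(k*m) for k = 0,...,8. Row orthogonality: sum_m chi_k(m) conj(chi_l(m)) = 9 * [k = l].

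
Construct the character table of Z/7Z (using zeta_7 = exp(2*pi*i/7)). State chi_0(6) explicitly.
Character table of Z/7Z (irreps indexed chi_0,...,chi_6 with chi_k(m) = zeta_7^(k*m), zeta_7 = exp(2*pi*i/7)):
  irrep \ class  {0} (size 1)  {1} (size 1)    {2} (size 1)    {3} (size 1)    {4} (size 1)    {5} (size 1)    {6} (size 1)  
  chi_0          1             1               1               1               1               1               1             
  chi_1          1             exp(2*I*pi/7)   exp(4*I*pi/7)   exp(6*I*pi/7)   exp(-6*I*pi/7)  exp(-4*I*pi/7)  exp(-2*I*pi/7)
  chi_2          1             exp(4*I*pi/7)   exp(-6*I*pi/7)  exp(-2*I*pi/7)  exp(2*I*pi/7)   exp(6*I*pi/7)   exp(-4*I*pi/7)
  chi_3          1             exp(6*I*pi/7)   exp(-2*I*pi/7)  exp(4*I*pi/7)   exp(-4*I*pi/7)  exp(2*I*pi/7)   exp(-6*I*pi/7)
  chi_4          1             exp(-6*I*pi/7)  exp(2*I*pi/7)   exp(-4*I*pi/7)  exp(4*I*pi/7)   exp(-2*I*pi/7)  exp(6*I*pi/7) 
  chi_5          1             exp(-4*I*pi/7)  exp(6*I*pi/7)   exp(2*I*pi/7)   exp(-2*I*pi/7)  exp(-6*I*pi/7)  exp(4*I*pi/7) 
  chi_6          1             exp(-2*I*pi/7)  exp(-4*I*pi/7)  exp(-6*I*pi/7)  exp(6*I*pi/7)   exp(4*I*pi/7)   exp(2*I*pi/7) 

Spot check: chi_0(6) = zeta_7^(0*6) = zeta_7^0 = 1.

Details: Z/7Z is abelian, so all 7 irreducible complex representations are 1-dimensional. They are given by chi_k(m) = zeta_7^(k*m) for k = 0,...,6. Row orthogonality: sum_m chi_k(m) conj(chi_l(m)) = 7 * [k = l].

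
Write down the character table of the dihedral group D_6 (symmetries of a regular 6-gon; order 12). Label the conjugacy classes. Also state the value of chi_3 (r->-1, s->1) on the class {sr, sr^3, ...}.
Conjugacy classes: {e} of size 1, {r^3} of size 1, {r^1, r^5} of size 2, {r^2, r^4} of size 2, {s, sr^2, ...} of size 3, {sr, sr^3, ...} of size 3.
Character table:
  irrep \ class              {e} (size 1)  {r^3} (size 1)  {r^1, r^5} (size 2)  {r^2, r^4} (size 2)  {s, sr^2, ...} (size 3)  {sr, sr^3, ...} (size 3)
  chi_1 (triv)               1             1               1                    1                    1                        1                       
  chi_2 (sign: r->1, s->-1)  1             1               1                    1                    -1                       -1                      
  chi_3 (r->-1, s->1)        1             -1              -1                   1                    1                        -1                      
  chi_4 (r->-1, s->-1)       1             -1              -1                   1                    -1                       1                       
  chi_5 (2d, j=1)            2             -2              1                    -1                   0                        0                       
  chi_6 (2d, j=2)            2             2               -1                   -1                   0                        0                       

Spot check: chi_3 (r->-1, s->1) on {sr, sr^3, ...} = -1.

D_6 has order 2*6 = 12 with 6 conjugacy classes, hence 6 irreducibles. Sum of squared dims 1 + 1 + 1 + 1 + 4 + 4 = 12 = |G|. Linear characters come from the abelianisation; the 2-dimensional irreps have character r^k -> 2*cos(2*pi*j*k/6), reflections -> 0.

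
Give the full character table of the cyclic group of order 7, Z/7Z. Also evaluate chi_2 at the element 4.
Character table of Z/7Z (irreps indexed chi_0,...,chi_6 with chi_k(m) = zeta_7^(k*m), zeta_7 = exp(2*pi*i/7)):
  irrep \ class  {0} (size 1)  {1} (size 1)    {2} (size 1)    {3} (size 1)    {4} (size 1)    {5} (size 1)    {6} (size 1)  
  chi_0          1             1               1               1               1               1               1             
  chi_1          1             exp(2*I*pi/7)   exp(4*I*pi/7)   exp(6*I*pi/7)   exp(-6*I*pi/7)  exp(-4*I*pi/7)  exp(-2*I*pi/7)
  chi_2          1             exp(4*I*pi/7)   exp(-6*I*pi/7)  exp(-2*I*pi/7)  exp(2*I*pi/7)   exp(6*I*pi/7)   exp(-4*I*pi/7)
  chi_3          1             exp(6*I*pi/7)   exp(-2*I*pi/7)  exp(4*I*pi/7)   exp(-4*I*pi/7)  exp(2*I*pi/7)   exp(-6*I*pi/7)
  chi_4          1             exp(-6*I*pi/7)  exp(2*I*pi/7)   exp(-4*I*pi/7)  exp(4*I*pi/7)   exp(-2*I*pi/7)  exp(6*I*pi/7) 
  chi_5          1             exp(-4*I*pi/7)  exp(6*I*pi/7)   exp(2*I*pi/7)   exp(-2*I*pi/7)  exp(-6*I*pi/7)  exp(4*I*pi/7) 
  chi_6          1             exp(-2*I*pi/7)  exp(-4*I*pi/7)  exp(-6*I*pi/7)  exp(6*I*pi/7)   exp(4*I*pi/7)   exp(2*I*pi/7) 

Spot check: chi_2(4) = zeta_7^(2*4) = zeta_7^8 = exp(2*I*pi/7).

Why: Z/7Z is abelian, so all 7 irreducible complex representations are 1-dimensional. They are given by chi_k(m) = zeta_7^(k*m) for k = 0,...,6. Row orthogonality: sum_m chi_k(m) conj(chi_l(m)) = 7 * [k = l].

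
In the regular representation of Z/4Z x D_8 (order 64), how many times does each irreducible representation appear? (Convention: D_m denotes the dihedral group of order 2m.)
Each irreducible V_i of dimension d_i appears with multiplicity d_i, i.e. rho_reg = (direct sum over all irreducibles V_i) d_i V_i. The irreducible dimensions for Z/4Z x D_8 are 1, 1, 1, 1, 1, 1, 1, 1, 1, 1, 1, 1, 1, 1, 1, 1, 2, 2, 2, 2, 2, 2, 2, 2, 2, 2, 2, 2: 16 irreducibles of dimension 1, each with multiplicity 1; 12 irreducibles of dimension 2, each with multiplicity 2. Total dimension 16*1*1 + 12*2*2 = 64 = |G|.

Reasoning: General theorem: in the regular representation of a finite group G, each irreducible appears with multiplicity equal to its dimension. Check: dim(rho_reg) = sum d_i^2 = 1 + 1 + 1 + 1 + 1 + 1 + 1 + 1 + 1 + 1 + 1 + 1 + 1 + 1 + 1 + 1 + 4 + 4 + 4 + 4 + 4 + 4 + 4 + 4 + 4 + 4 + 4 + 4 = 64 = |G|.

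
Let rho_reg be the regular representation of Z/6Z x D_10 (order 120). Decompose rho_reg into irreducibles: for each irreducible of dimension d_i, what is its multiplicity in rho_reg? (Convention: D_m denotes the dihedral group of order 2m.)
Each irreducible V_i of dimension d_i appears with multiplicity d_i, i.e. rho_reg = (direct sum over all irreducibles V_i) d_i V_i. The irreducible dimensions for Z/6Z x D_10 are 1, 1, 1, 1, 1, 1, 1, 1, 1, 1, 1, 1, 1, 1, 1, 1, 1, 1, 1, 1, 1, 1, 1, 1, 2, 2, 2, 2, 2, 2, 2, 2, 2, 2, 2, 2, 2, 2, 2, 2, 2, 2, 2, 2, 2, 2, 2, 2: 24 irreducibles of dimension 1, each with multiplicity 1; 24 irreducibles of dimension 2, each with multiplicity 2. Total dimension 24*1*1 + 24*2*2 = 120 = |G|.

Solution. General theorem: in the regular representation of a finite group G, each irreducible appears with multiplicity equal to its dimension. Check: dim(rho_reg) = sum d_i^2 = 1 + 1 + 1 + 1 + 1 + 1 + 1 + 1 + 1 + 1 + 1 + 1 + 1 + 1 + 1 + 1 + 1 + 1 + 1 + 1 + 1 + 1 + 1 + 1 + 4 + 4 + 4 + 4 + 4 + 4 + 4 + 4 + 4 + 4 + 4 + 4 + 4 + 4 + 4 + 4 + 4 + 4 + 4 + 4 + 4 + 4 + 4 + 4 = 120 = |G|.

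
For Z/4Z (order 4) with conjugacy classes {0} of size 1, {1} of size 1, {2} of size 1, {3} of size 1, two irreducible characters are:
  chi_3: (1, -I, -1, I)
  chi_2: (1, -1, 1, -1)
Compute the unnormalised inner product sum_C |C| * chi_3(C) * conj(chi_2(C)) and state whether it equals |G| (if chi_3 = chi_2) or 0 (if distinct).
Sum = 0; so <chi_3, chi_2> = 0 (distinct irreducibles are orthogonal).

Explanation: Compute term by term over conjugacy classes (|C| * chi_3(C) * conj(chi_2(C))):
  1*(1)*conj(1) + 1*(-I)*conj(-1) + 1*(-1)*conj(1) + 1*(I)*conj(-1)
  = (1) + (I) + (-1) + (-I)
  = 0.
(Exp terms are combined using exp(i*s)*conj(exp(i*t)) = exp(i*(s-t)), and sums of them are collapsed using the identity that for every m > 1 the m distinct m-th roots of unity sum to 0, e.g. 1 + exp(2*I*pi/3) + exp(-2*I*pi/3) = 0.)
Dividing by |G| = 4 gives 0/4 = 0, matching the row-orthogonality relation <chi_3, chi_2> = [chi_3 = chi_2].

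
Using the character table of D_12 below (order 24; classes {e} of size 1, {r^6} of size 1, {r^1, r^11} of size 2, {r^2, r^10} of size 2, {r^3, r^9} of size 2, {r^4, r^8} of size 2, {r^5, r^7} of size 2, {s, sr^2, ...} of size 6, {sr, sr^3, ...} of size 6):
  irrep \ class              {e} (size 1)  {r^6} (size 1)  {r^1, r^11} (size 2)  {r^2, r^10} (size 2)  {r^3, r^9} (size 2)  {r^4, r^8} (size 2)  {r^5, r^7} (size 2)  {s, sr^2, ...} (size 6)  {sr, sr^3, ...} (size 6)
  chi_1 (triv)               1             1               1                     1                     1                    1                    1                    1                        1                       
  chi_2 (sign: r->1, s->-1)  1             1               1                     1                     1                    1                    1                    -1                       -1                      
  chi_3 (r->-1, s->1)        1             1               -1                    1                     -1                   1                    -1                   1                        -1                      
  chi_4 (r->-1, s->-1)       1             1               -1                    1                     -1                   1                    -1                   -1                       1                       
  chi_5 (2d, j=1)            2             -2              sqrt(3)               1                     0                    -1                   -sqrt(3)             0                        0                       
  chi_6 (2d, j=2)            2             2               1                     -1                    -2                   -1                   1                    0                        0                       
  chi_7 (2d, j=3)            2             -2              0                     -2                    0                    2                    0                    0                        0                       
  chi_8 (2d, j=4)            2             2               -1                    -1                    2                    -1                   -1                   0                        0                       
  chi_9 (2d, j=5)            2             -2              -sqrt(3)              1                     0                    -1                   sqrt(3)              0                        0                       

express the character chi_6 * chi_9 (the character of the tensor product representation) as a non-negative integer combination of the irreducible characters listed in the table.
chi_6 tensor chi_9 = chi_7 + chi_9 (all other irreducibles have multiplicity 0).

Argument: The character of a tensor product is the pointwise product (chi_6 * chi_9)(C) = chi_6(C) * chi_9(C):
  {e}: (2)*(2), {r^6}: (2)*(-2), {r^1, r^11}: (1)*(-sqrt(3)), {r^2, r^10}: (-1)*(1), {r^3, r^9}: (-2)*(0), {r^4, r^8}: (-1)*(-1), {r^5, r^7}: (1)*(sqrt(3)), {s, sr^2, ...}: (0)*(0), {sr, sr^3, ...}: (0)*(0)
so (chi_6 * chi_9) takes values
  {e} -> 4, {r^6} -> -4, {r^1, r^11} -> -sqrt(3), {r^2, r^10} -> -1, {r^3, r^9} -> 0, {r^4, r^8} -> 1, {r^5, r^7} -> sqrt(3), {s, sr^2, ...} -> 0, {sr, sr^3, ...} -> 0.
Now take the inner product of this character with each irreducible chi from the table, <chi_6*chi_9, chi> = (1/24) sum_C |C| (chi_6*chi_9)(C) conj(chi(C)):
  <chi_6*chi_9, chi_1> = (1/24)[1*(4)*conj(1) + 1*(-4)*conj(1) + 2*(-sqrt(3))*conj(1) + 2*(-1)*conj(1) + 2*(0)*conj(1) + 2*(1)*conj(1) + 2*(sqrt(3))*conj(1) + 6*(0)*conj(1) + 6*(0)*conj(1)]
      = (1/24)[(4) + (-4) + (-2*sqrt(3)) + (-2) + (0) + (2) + (2*sqrt(3)) + (0) + (0)] = 0/24 = 0
  <chi_6*chi_9, chi_2> = (1/24)[1*(4)*conj(1) + 1*(-4)*conj(1) + 2*(-sqrt(3))*conj(1) + 2*(-1)*conj(1) + 2*(0)*conj(1) + 2*(1)*conj(1) + 2*(sqrt(3))*conj(1) + 6*(0)*conj(-1) + 6*(0)*conj(-1)]
      = (1/24)[(4) + (-4) + (-2*sqrt(3)) + (-2) + (0) + (2) + (2*sqrt(3)) + (0) + (0)] = 0/24 = 0
  <chi_6*chi_9, chi_3> = (1/24)[1*(4)*conj(1) + 1*(-4)*conj(1) + 2*(-sqrt(3))*conj(-1) + 2*(-1)*conj(1) + 2*(0)*conj(-1) + 2*(1)*conj(1) + 2*(sqrt(3))*conj(-1) + 6*(0)*conj(1) + 6*(0)*conj(-1)]
      = (1/24)[(4) + (-4) + (2*sqrt(3)) + (-2) + (0) + (2) + (-2*sqrt(3)) + (0) + (0)] = 0/24 = 0
  <chi_6*chi_9, chi_4> = (1/24)[1*(4)*conj(1) + 1*(-4)*conj(1) + 2*(-sqrt(3))*conj(-1) + 2*(-1)*conj(1) + 2*(0)*conj(-1) + 2*(1)*conj(1) + 2*(sqrt(3))*conj(-1) + 6*(0)*conj(-1) + 6*(0)*conj(1)]
      = (1/24)[(4) + (-4) + (2*sqrt(3)) + (-2) + (0) + (2) + (-2*sqrt(3)) + (0) + (0)] = 0/24 = 0
  <chi_6*chi_9, chi_5> = (1/24)[1*(4)*conj(2) + 1*(-4)*conj(-2) + 2*(-sqrt(3))*conj(sqrt(3)) + 2*(-1)*conj(1) + 2*(0)*conj(0) + 2*(1)*conj(-1) + 2*(sqrt(3))*conj(-sqrt(3)) + 6*(0)*conj(0) + 6*(0)*conj(0)]
      = (1/24)[(8) + (8) + (-6) + (-2) + (0) + (-2) + (-6) + (0) + (0)] = 0/24 = 0
  <chi_6*chi_9, chi_6> = (1/24)[1*(4)*conj(2) + 1*(-4)*conj(2) + 2*(-sqrt(3))*conj(1) + 2*(-1)*conj(-1) + 2*(0)*conj(-2) + 2*(1)*conj(-1) + 2*(sqrt(3))*conj(1) + 6*(0)*conj(0) + 6*(0)*conj(0)]
      = (1/24)[(8) + (-8) + (-2*sqrt(3)) + (2) + (0) + (-2) + (2*sqrt(3)) + (0) + (0)] = 0/24 = 0
  <chi_6*chi_9, chi_7> = (1/24)[1*(4)*conj(2) + 1*(-4)*conj(-2) + 2*(-sqrt(3))*conj(0) + 2*(-1)*conj(-2) + 2*(0)*conj(0) + 2*(1)*conj(2) + 2*(sqrt(3))*conj(0) + 6*(0)*conj(0) + 6*(0)*conj(0)]
      = (1/24)[(8) + (8) + (0) + (4) + (0) + (4) + (0) + (0) + (0)] = 24/24 = 1
  <chi_6*chi_9, chi_8> = (1/24)[1*(4)*conj(2) + 1*(-4)*conj(2) + 2*(-sqrt(3))*conj(-1) + 2*(-1)*conj(-1) + 2*(0)*conj(2) + 2*(1)*conj(-1) + 2*(sqrt(3))*conj(-1) + 6*(0)*conj(0) + 6*(0)*conj(0)]
      = (1/24)[(8) + (-8) + (2*sqrt(3)) + (2) + (0) + (-2) + (-2*sqrt(3)) + (0) + (0)] = 0/24 = 0
  <chi_6*chi_9, chi_9> = (1/24)[1*(4)*conj(2) + 1*(-4)*conj(-2) + 2*(-sqrt(3))*conj(-sqrt(3)) + 2*(-1)*conj(1) + 2*(0)*conj(0) + 2*(1)*conj(-1) + 2*(sqrt(3))*conj(sqrt(3)) + 6*(0)*conj(0) + 6*(0)*conj(0)]
      = (1/24)[(8) + (8) + (6) + (-2) + (0) + (-2) + (6) + (0) + (0)] = 24/24 = 1
Hence the multiplicities are chi_7: 1, chi_9: 1. Dimension check: dim(chi_6)*dim(chi_9) = 2*2 = 4 and sum (mult * dim) = 1*2 + 1*2 = 4.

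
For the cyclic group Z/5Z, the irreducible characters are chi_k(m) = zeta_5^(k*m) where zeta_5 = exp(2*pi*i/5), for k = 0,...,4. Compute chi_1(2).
chi_1(2) = zeta_5^2 = exp(4*I*pi/5)

Solution. chi_1(2) = zeta_5^(1*2) = zeta_5^2. Since zeta_5^5 = 1, this equals zeta_5^2 = exp(2*pi*i*2/5) = exp(4*I*pi/5).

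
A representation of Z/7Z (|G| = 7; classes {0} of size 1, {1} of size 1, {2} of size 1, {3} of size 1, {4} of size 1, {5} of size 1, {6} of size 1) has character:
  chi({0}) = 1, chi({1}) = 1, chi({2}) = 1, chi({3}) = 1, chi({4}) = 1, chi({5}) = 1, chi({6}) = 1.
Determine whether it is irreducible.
Irreducible: <chi, chi> = 1.

Working: <chi, chi> = (1/|G|) sum_C |C| * |chi(C)|^2 = (1/7)[1*|1|^2 + 1*|1|^2 + 1*|1|^2 + 1*|1|^2 + 1*|1|^2 + 1*|1|^2 + 1*|1|^2]
  = (1/7)[(1) + (1) + (1) + (1) + (1) + (1) + (1)] = 7/7 = 1.
(Exp terms are combined using exp(i*s)*conj(exp(i*t)) = exp(i*(s-t)), and sums of them are collapsed using the identity that for every m > 1 the m distinct m-th roots of unity sum to 0, e.g. 1 + exp(2*I*pi/3) + exp(-2*I*pi/3) = 0.)
A character is irreducible iff <chi, chi> = 1, so this representation is irreducible.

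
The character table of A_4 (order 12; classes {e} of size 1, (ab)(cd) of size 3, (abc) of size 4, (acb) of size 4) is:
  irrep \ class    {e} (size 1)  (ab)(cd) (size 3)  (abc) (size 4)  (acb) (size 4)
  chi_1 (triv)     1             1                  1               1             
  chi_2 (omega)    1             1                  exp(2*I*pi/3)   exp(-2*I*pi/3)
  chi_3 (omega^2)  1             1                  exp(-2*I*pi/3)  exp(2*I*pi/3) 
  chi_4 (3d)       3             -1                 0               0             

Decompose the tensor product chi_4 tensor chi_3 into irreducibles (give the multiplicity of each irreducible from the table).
chi_4 tensor chi_3 = chi_4 (all other irreducibles have multiplicity 0).

Reasoning: The character of a tensor product is the pointwise product (chi_4 * chi_3)(C) = chi_4(C) * chi_3(C):
  {e}: (3)*(1), (ab)(cd): (-1)*(1), (abc): (0)*(exp(-2*I*pi/3)), (acb): (0)*(exp(2*I*pi/3))
so (chi_4 * chi_3) takes values
  {e} -> 3, (ab)(cd) -> -1, (abc) -> 0, (acb) -> 0.
Now take the inner product of this character with each irreducible chi from the table, <chi_4*chi_3, chi> = (1/12) sum_C |C| (chi_4*chi_3)(C) conj(chi(C)):
  <chi_4*chi_3, chi_1> = (1/12)[1*(3)*conj(1) + 3*(-1)*conj(1) + 4*(0)*conj(1) + 4*(0)*conj(1)]
      = (1/12)[(3) + (-3) + (0) + (0)] = 0/12 = 0
  <chi_4*chi_3, chi_2> = (1/12)[1*(3)*conj(1) + 3*(-1)*conj(1) + 4*(0)*conj(exp(2*I*pi/3)) + 4*(0)*conj(exp(-2*I*pi/3))]
      = (1/12)[(3) + (-3) + (0) + (0)] = 0/12 = 0
  <chi_4*chi_3, chi_3> = (1/12)[1*(3)*conj(1) + 3*(-1)*conj(1) + 4*(0)*conj(exp(-2*I*pi/3)) + 4*(0)*conj(exp(2*I*pi/3))]
      = (1/12)[(3) + (-3) + (0) + (0)] = 0/12 = 0
  <chi_4*chi_3, chi_4> = (1/12)[1*(3)*conj(3) + 3*(-1)*conj(-1) + 4*(0)*conj(0) + 4*(0)*conj(0)]
      = (1/12)[(9) + (3) + (0) + (0)] = 12/12 = 1
(Exp terms are combined using exp(i*s)*conj(exp(i*t)) = exp(i*(s-t)), and sums of them are collapsed using the identity that for every m > 1 the m distinct m-th roots of unity sum to 0, e.g. 1 + exp(2*I*pi/3) + exp(-2*I*pi/3) = 0.)
Hence the multiplicities are chi_4: 1. Dimension check: dim(chi_4)*dim(chi_3) = 3*1 = 3 and sum (mult * dim) = 1*3 = 3.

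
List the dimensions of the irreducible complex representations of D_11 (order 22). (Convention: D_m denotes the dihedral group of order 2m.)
Dimensions: 1, 1, 2, 2, 2, 2, 2

Solution. There are 7 irreducibles (= number of conjugacy classes). Their dimensions d_i satisfy sum d_i^2 = |G| = 22: 1 + 1 + 4 + 4 + 4 + 4 + 4 = 22.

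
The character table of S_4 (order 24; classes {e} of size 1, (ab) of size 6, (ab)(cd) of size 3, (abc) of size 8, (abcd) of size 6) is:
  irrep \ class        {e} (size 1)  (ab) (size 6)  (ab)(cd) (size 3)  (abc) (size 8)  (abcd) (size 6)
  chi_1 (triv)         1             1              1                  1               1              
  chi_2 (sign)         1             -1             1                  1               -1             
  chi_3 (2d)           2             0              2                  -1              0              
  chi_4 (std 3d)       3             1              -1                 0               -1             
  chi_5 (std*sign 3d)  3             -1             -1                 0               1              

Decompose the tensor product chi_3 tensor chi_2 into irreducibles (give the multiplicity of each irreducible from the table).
chi_3 tensor chi_2 = chi_3 (all other irreducibles have multiplicity 0).

Argument: The character of a tensor product is the pointwise product (chi_3 * chi_2)(C) = chi_3(C) * chi_2(C):
  {e}: (2)*(1), (ab): (0)*(-1), (ab)(cd): (2)*(1), (abc): (-1)*(1), (abcd): (0)*(-1)
so (chi_3 * chi_2) takes values
  {e} -> 2, (ab) -> 0, (ab)(cd) -> 2, (abc) -> -1, (abcd) -> 0.
Now take the inner product of this character with each irreducible chi from the table, <chi_3*chi_2, chi> = (1/24) sum_C |C| (chi_3*chi_2)(C) conj(chi(C)):
  <chi_3*chi_2, chi_1> = (1/24)[1*(2)*conj(1) + 6*(0)*conj(1) + 3*(2)*conj(1) + 8*(-1)*conj(1) + 6*(0)*conj(1)]
      = (1/24)[(2) + (0) + (6) + (-8) + (0)] = 0/24 = 0
  <chi_3*chi_2, chi_2> = (1/24)[1*(2)*conj(1) + 6*(0)*conj(-1) + 3*(2)*conj(1) + 8*(-1)*conj(1) + 6*(0)*conj(-1)]
      = (1/24)[(2) + (0) + (6) + (-8) + (0)] = 0/24 = 0
  <chi_3*chi_2, chi_3> = (1/24)[1*(2)*conj(2) + 6*(0)*conj(0) + 3*(2)*conj(2) + 8*(-1)*conj(-1) + 6*(0)*conj(0)]
      = (1/24)[(4) + (0) + (12) + (8) + (0)] = 24/24 = 1
  <chi_3*chi_2, chi_4> = (1/24)[1*(2)*conj(3) + 6*(0)*conj(1) + 3*(2)*conj(-1) + 8*(-1)*conj(0) + 6*(0)*conj(-1)]
      = (1/24)[(6) + (0) + (-6) + (0) + (0)] = 0/24 = 0
  <chi_3*chi_2, chi_5> = (1/24)[1*(2)*conj(3) + 6*(0)*conj(-1) + 3*(2)*conj(-1) + 8*(-1)*conj(0) + 6*(0)*conj(1)]
      = (1/24)[(6) + (0) + (-6) + (0) + (0)] = 0/24 = 0
Hence the multiplicities are chi_3: 1. Dimension check: dim(chi_3)*dim(chi_2) = 2*1 = 2 and sum (mult * dim) = 1*2 = 2.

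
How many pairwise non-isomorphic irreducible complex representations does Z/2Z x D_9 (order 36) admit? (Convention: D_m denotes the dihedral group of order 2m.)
12

Reasoning: The number of irreducible complex representations of a finite group equals its number of conjugacy classes. For a direct product, #classes(G x H) = #classes(G) * #classes(H). Z/2Z has 2 classes (abelian), D_9 has 6 classes, so 2 * 6 = 12, so Z/2Z x D_9 (order 36) has exactly 12 irreducible complex representations.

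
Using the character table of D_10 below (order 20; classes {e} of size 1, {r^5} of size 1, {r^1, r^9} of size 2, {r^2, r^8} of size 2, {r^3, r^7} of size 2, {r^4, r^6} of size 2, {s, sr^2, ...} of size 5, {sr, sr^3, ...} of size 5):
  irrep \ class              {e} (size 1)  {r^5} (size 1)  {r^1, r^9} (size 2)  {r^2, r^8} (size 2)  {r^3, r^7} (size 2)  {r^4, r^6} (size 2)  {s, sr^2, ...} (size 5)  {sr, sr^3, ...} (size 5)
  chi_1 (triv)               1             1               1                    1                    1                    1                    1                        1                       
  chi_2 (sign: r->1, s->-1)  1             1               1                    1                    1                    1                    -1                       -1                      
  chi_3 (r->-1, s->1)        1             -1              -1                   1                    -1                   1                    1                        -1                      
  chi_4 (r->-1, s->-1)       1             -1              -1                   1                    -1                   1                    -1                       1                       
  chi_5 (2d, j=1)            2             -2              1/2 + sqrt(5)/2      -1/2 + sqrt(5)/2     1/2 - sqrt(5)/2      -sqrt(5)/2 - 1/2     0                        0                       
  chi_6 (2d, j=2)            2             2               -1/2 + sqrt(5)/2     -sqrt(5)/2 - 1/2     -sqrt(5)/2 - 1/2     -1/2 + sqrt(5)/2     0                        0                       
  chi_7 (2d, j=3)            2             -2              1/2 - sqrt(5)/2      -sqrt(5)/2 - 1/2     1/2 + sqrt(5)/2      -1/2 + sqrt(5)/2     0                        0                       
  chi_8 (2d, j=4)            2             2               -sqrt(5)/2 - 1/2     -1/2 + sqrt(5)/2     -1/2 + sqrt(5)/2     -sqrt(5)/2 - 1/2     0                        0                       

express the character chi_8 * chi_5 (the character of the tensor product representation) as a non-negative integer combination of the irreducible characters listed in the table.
chi_8 tensor chi_5 = chi_3 + chi_4 + chi_7 (all other irreducibles have multiplicity 0).

Working: The character of a tensor product is the pointwise product (chi_8 * chi_5)(C) = chi_8(C) * chi_5(C):
  {e}: (2)*(2), {r^5}: (2)*(-2), {r^1, r^9}: (-sqrt(5)/2 - 1/2)*(1/2 + sqrt(5)/2), {r^2, r^8}: (-1/2 + sqrt(5)/2)*(-1/2 + sqrt(5)/2), {r^3, r^7}: (-1/2 + sqrt(5)/2)*(1/2 - sqrt(5)/2), {r^4, r^6}: (-sqrt(5)/2 - 1/2)*(-sqrt(5)/2 - 1/2), {s, sr^2, ...}: (0)*(0), {sr, sr^3, ...}: (0)*(0)
so (chi_8 * chi_5) takes values
  {e} -> 4, {r^5} -> -4, {r^1, r^9} -> -3/2 - sqrt(5)/2, {r^2, r^8} -> 3/2 - sqrt(5)/2, {r^3, r^7} -> -3/2 + sqrt(5)/2, {r^4, r^6} -> sqrt(5)/2 + 3/2, {s, sr^2, ...} -> 0, {sr, sr^3, ...} -> 0.
Now take the inner product of this character with each irreducible chi from the table, <chi_8*chi_5, chi> = (1/20) sum_C |C| (chi_8*chi_5)(C) conj(chi(C)):
  <chi_8*chi_5, chi_1> = (1/20)[1*(4)*conj(1) + 1*(-4)*conj(1) + 2*(-3/2 - sqrt(5)/2)*conj(1) + 2*(3/2 - sqrt(5)/2)*conj(1) + 2*(-3/2 + sqrt(5)/2)*conj(1) + 2*(sqrt(5)/2 + 3/2)*conj(1) + 5*(0)*conj(1) + 5*(0)*conj(1)]
      = (1/20)[(4) + (-4) + (-3 - sqrt(5)) + (3 - sqrt(5)) + (-3 + sqrt(5)) + (sqrt(5) + 3) + (0) + (0)] = 0/20 = 0
  <chi_8*chi_5, chi_2> = (1/20)[1*(4)*conj(1) + 1*(-4)*conj(1) + 2*(-3/2 - sqrt(5)/2)*conj(1) + 2*(3/2 - sqrt(5)/2)*conj(1) + 2*(-3/2 + sqrt(5)/2)*conj(1) + 2*(sqrt(5)/2 + 3/2)*conj(1) + 5*(0)*conj(-1) + 5*(0)*conj(-1)]
      = (1/20)[(4) + (-4) + (-3 - sqrt(5)) + (3 - sqrt(5)) + (-3 + sqrt(5)) + (sqrt(5) + 3) + (0) + (0)] = 0/20 = 0
  <chi_8*chi_5, chi_3> = (1/20)[1*(4)*conj(1) + 1*(-4)*conj(-1) + 2*(-3/2 - sqrt(5)/2)*conj(-1) + 2*(3/2 - sqrt(5)/2)*conj(1) + 2*(-3/2 + sqrt(5)/2)*conj(-1) + 2*(sqrt(5)/2 + 3/2)*conj(1) + 5*(0)*conj(1) + 5*(0)*conj(-1)]
      = (1/20)[(4) + (4) + (sqrt(5) + 3) + (3 - sqrt(5)) + (3 - sqrt(5)) + (sqrt(5) + 3) + (0) + (0)] = 20/20 = 1
  <chi_8*chi_5, chi_4> = (1/20)[1*(4)*conj(1) + 1*(-4)*conj(-1) + 2*(-3/2 - sqrt(5)/2)*conj(-1) + 2*(3/2 - sqrt(5)/2)*conj(1) + 2*(-3/2 + sqrt(5)/2)*conj(-1) + 2*(sqrt(5)/2 + 3/2)*conj(1) + 5*(0)*conj(-1) + 5*(0)*conj(1)]
      = (1/20)[(4) + (4) + (sqrt(5) + 3) + (3 - sqrt(5)) + (3 - sqrt(5)) + (sqrt(5) + 3) + (0) + (0)] = 20/20 = 1
  <chi_8*chi_5, chi_5> = (1/20)[1*(4)*conj(2) + 1*(-4)*conj(-2) + 2*(-3/2 - sqrt(5)/2)*conj(1/2 + sqrt(5)/2) + 2*(3/2 - sqrt(5)/2)*conj(-1/2 + sqrt(5)/2) + 2*(-3/2 + sqrt(5)/2)*conj(1/2 - sqrt(5)/2) + 2*(sqrt(5)/2 + 3/2)*conj(-sqrt(5)/2 - 1/2) + 5*(0)*conj(0) + 5*(0)*conj(0)]
      = (1/20)[(8) + (8) + (-2*sqrt(5) - 4) + (-4 + 2*sqrt(5)) + (-4 + 2*sqrt(5)) + (-2*sqrt(5) - 4) + (0) + (0)] = 0/20 = 0
  <chi_8*chi_5, chi_6> = (1/20)[1*(4)*conj(2) + 1*(-4)*conj(2) + 2*(-3/2 - sqrt(5)/2)*conj(-1/2 + sqrt(5)/2) + 2*(3/2 - sqrt(5)/2)*conj(-sqrt(5)/2 - 1/2) + 2*(-3/2 + sqrt(5)/2)*conj(-sqrt(5)/2 - 1/2) + 2*(sqrt(5)/2 + 3/2)*conj(-1/2 + sqrt(5)/2) + 5*(0)*conj(0) + 5*(0)*conj(0)]
      = (1/20)[(8) + (-8) + (-sqrt(5) - 1) + (1 - sqrt(5)) + (-1 + sqrt(5)) + (1 + sqrt(5)) + (0) + (0)] = 0/20 = 0
  <chi_8*chi_5, chi_7> = (1/20)[1*(4)*conj(2) + 1*(-4)*conj(-2) + 2*(-3/2 - sqrt(5)/2)*conj(1/2 - sqrt(5)/2) + 2*(3/2 - sqrt(5)/2)*conj(-sqrt(5)/2 - 1/2) + 2*(-3/2 + sqrt(5)/2)*conj(1/2 + sqrt(5)/2) + 2*(sqrt(5)/2 + 3/2)*conj(-1/2 + sqrt(5)/2) + 5*(0)*conj(0) + 5*(0)*conj(0)]
      = (1/20)[(8) + (8) + (1 + sqrt(5)) + (1 - sqrt(5)) + (1 - sqrt(5)) + (1 + sqrt(5)) + (0) + (0)] = 20/20 = 1
  <chi_8*chi_5, chi_8> = (1/20)[1*(4)*conj(2) + 1*(-4)*conj(2) + 2*(-3/2 - sqrt(5)/2)*conj(-sqrt(5)/2 - 1/2) + 2*(3/2 - sqrt(5)/2)*conj(-1/2 + sqrt(5)/2) + 2*(-3/2 + sqrt(5)/2)*conj(-1/2 + sqrt(5)/2) + 2*(sqrt(5)/2 + 3/2)*conj(-sqrt(5)/2 - 1/2) + 5*(0)*conj(0) + 5*(0)*conj(0)]
      = (1/20)[(8) + (-8) + (4 + 2*sqrt(5)) + (-4 + 2*sqrt(5)) + (4 - 2*sqrt(5)) + (-2*sqrt(5) - 4) + (0) + (0)] = 0/20 = 0
Hence the multiplicities are chi_3: 1, chi_4: 1, chi_7: 1. Dimension check: dim(chi_8)*dim(chi_5) = 2*2 = 4 and sum (mult * dim) = 1*1 + 1*1 + 1*2 = 4.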